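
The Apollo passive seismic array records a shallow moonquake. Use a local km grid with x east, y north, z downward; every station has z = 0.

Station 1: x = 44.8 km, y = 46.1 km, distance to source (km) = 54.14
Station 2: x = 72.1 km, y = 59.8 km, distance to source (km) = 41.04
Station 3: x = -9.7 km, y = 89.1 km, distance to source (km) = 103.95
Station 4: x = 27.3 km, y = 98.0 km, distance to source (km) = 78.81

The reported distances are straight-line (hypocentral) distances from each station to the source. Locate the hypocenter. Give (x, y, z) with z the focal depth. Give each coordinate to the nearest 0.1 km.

Each station gives a sphere (x−x_i)² + (y−y_i)² + z² = d_i² (stations at z=0).
Subtracting the Station 1 sphere from Station 2 and Station 3: z² cancels, leaving linear equations in x and y:
54.6 x + 27.4 y = 5889.06
-109.0 x + 86.0 y = -3973.81
Solving: x ≈ 80.100, y ≈ 55.315 km (keep extra digits for the depth step; rounded: 80.1, 55.3).
Then from the Station 1 sphere: z² = 54.14² − (x − 44.8)² − (y − 46.1)² with x = 80.100, y = 55.315, so z ≈ 40.002 ≈ 40.0 km.
Check against Station 4 (with the unrounded solution): distance 78.80 ≈ 78.81 km. ✓

(80.1, 55.3, 40.0)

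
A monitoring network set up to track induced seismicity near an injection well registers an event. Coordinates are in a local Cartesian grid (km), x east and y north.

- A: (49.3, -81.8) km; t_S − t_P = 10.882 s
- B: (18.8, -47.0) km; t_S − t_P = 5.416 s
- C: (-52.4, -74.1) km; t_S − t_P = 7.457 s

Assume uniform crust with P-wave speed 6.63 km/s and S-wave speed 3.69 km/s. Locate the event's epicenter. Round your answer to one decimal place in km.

Distance from S−P lag: d = Δt · v_P v_S / (v_P − v_S) = Δt · (6.63·3.69)/(6.63−3.69) ≈ 8.3213·Δt.
So d_A = 90.55, d_B = 45.07, d_C = 62.05 km.
Circle about each station: (x − 49.3)² + (y + 81.8)² = 90.55²; (x − 18.8)² + (y + 47.0)² = 45.07²; (x + 52.4)² + (y + 74.1)² = 62.05².
Subtracting the A equation from the B and C equations removes the quadratic terms:
-61.0 x + 69.6 y = -391.29
-203.4 x + 15.4 y = 3463.94
Solving the 2×2 system: x ≈ -18.7, y ≈ -22.0 km.

(-18.7, -22.0)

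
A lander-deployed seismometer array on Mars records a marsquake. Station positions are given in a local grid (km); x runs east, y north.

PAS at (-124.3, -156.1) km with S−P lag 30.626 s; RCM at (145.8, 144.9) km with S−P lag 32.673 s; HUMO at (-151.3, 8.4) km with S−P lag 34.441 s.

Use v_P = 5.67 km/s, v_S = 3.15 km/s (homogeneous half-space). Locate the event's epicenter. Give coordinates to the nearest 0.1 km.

Distance from S−P lag: d = Δt · v_P v_S / (v_P − v_S) = Δt · (5.67·3.15)/(5.67−3.15) ≈ 7.0875·Δt.
So d_PAS = 217.06, d_RCM = 231.57, d_HUMO = 244.10 km.
Circle about each station: (x + 124.3)² + (y + 156.1)² = 217.06²; (x − 145.8)² + (y − 144.9)² = 231.57²; (x + 151.3)² + (y − 8.4)² = 244.10².
Subtracting the PAS equation from the RCM and HUMO equations removes the quadratic terms:
540.2 x + 602.0 y = -4073.67
-54.0 x + 329.0 y = -29325.22
Solving the 2×2 system: x ≈ 77.6, y ≈ -76.4 km.

x ≈ 77.6 km, y ≈ -76.4 km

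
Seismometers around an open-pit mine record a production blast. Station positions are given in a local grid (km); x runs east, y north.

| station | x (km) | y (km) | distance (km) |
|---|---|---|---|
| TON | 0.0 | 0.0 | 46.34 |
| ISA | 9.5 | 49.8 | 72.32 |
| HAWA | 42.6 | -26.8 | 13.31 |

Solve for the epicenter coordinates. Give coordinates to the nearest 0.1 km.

Circle about each station: x² + y² = 46.34²; (x − 9.5)² + (y − 49.8)² = 72.32²; (x − 42.6)² + (y + 26.8)² = 13.31².
Subtracting pairs of circle equations eliminates x²+y² and gives linear equations (the radical axes):
19.0 x + 99.6 y = -512.50
85.2 x − 53.6 y = 4503.24
Solving the 2×2 system: x ≈ 44.3, y ≈ -13.6 km.
Check against TON (with the unrounded x, y): √(x²+y²) = 46.34 ≈ 46.34 km. ✓

44.3 km east, -13.6 km north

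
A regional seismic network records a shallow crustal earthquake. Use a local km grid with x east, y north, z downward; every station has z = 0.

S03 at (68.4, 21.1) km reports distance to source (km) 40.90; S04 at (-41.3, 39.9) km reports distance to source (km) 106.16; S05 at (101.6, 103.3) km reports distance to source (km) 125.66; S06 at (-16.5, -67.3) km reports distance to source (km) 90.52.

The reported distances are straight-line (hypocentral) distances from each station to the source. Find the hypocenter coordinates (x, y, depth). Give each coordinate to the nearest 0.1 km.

Each station gives a sphere (x−x_i)² + (y−y_i)² + z² = d_i² (stations at z=0).
Subtracting the S03 sphere from S04 and S05: z² cancels, leaving linear equations in x and y:
-219.4 x + 37.6 y = -11423.21
66.4 x + 164.4 y = 1752.05
Solving: x ≈ 50.403, y ≈ -9.700 km (keep extra digits for the depth step; rounded: 50.4, -9.7).
Then from the S03 sphere: z² = 40.90² − (x − 68.4)² − (y − 21.1)² with x = 50.403, y = -9.700, so z ≈ 20.007 ≈ 20.0 km.
Check against S06 (with the unrounded solution): distance 90.52 ≈ 90.52 km. ✓

x ≈ 50.4 km, y ≈ -9.7 km, depth ≈ 20.0 km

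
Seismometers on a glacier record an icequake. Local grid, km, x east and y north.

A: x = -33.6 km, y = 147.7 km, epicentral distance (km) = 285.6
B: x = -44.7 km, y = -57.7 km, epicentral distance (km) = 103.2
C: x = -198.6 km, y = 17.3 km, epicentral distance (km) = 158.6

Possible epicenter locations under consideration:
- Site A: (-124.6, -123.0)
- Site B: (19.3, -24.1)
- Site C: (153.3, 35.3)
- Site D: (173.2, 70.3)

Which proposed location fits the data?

Site A

For each candidate, compare |candidate − station| to the reported distance:
Site A: residuals A 0.0, B 0.0, C 0.0 → max 0.0 km
Site B: residuals A 105.8, B 30.9, C 63.2 → max 105.8 km
Site C: residuals A 67.5, B 115.6, C 193.8 → max 193.8 km
Site D: residuals A 64.8, B 149.5, C 217.0 → max 217.0 km
Only Site A has all residuals ≈ 0.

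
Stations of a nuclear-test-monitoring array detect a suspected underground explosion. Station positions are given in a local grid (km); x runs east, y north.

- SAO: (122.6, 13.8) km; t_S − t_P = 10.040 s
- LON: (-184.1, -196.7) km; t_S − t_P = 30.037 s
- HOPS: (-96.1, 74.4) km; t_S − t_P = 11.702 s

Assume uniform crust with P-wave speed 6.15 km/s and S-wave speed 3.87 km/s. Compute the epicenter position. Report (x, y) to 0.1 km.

Distance from S−P lag: d = Δt · v_P v_S / (v_P − v_S) = Δt · (6.15·3.87)/(6.15−3.87) ≈ 10.4388·Δt.
So d_SAO = 104.81, d_LON = 313.55, d_HOPS = 122.16 km.
Circle about each station: (x − 122.6)² + (y − 13.8)² = 104.81²; (x + 184.1)² + (y + 196.7)² = 313.55²; (x + 96.1)² + (y − 74.4)² = 122.16².
Subtracting the SAO equation from the LON and HOPS equations removes the quadratic terms:
-613.4 x − 421.0 y = -29965.97
-437.4 x + 121.2 y = -4388.56
Solving the 2×2 system: x ≈ 21.2, y ≈ 40.3 km.

(21.2, 40.3)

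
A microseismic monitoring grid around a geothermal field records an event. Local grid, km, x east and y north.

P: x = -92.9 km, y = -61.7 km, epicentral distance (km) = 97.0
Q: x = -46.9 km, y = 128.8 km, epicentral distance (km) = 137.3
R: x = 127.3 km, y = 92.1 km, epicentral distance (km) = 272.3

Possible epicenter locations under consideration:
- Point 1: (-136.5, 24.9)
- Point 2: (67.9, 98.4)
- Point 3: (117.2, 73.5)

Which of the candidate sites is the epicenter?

Point 1

For each candidate, compare |candidate − station| to the reported distance:
Point 1: residuals P 0.0, Q 0.1, R 0.1 → max 0.1 km
Point 2: residuals P 129.9, Q 18.5, R 212.6 → max 212.6 km
Point 3: residuals P 152.8, Q 35.9, R 251.1 → max 251.1 km
Only Point 1 has all residuals ≈ 0.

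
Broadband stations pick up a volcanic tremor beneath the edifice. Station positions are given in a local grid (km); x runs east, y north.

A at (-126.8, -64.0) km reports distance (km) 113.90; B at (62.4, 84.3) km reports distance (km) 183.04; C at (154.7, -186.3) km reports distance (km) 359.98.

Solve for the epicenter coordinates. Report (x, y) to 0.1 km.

x ≈ -117.3 km, y ≈ 49.5 km

Circle about each station: (x + 126.8)² + (y + 64.0)² = 113.90²; (x − 62.4)² + (y − 84.3)² = 183.04²; (x − 154.7)² + (y + 186.3)² = 359.98².
Subtracting pairs of circle equations eliminates x²+y² and gives linear equations (the radical axes):
378.4 x + 296.6 y = -29704.42
563.0 x − 244.6 y = -78146.85
Solving the 2×2 system: x ≈ -117.3, y ≈ 49.5 km.
Check against A (with the unrounded x, y): √((x + 126.8)²+(y + 64.0)²) = 113.90 ≈ 113.90 km. ✓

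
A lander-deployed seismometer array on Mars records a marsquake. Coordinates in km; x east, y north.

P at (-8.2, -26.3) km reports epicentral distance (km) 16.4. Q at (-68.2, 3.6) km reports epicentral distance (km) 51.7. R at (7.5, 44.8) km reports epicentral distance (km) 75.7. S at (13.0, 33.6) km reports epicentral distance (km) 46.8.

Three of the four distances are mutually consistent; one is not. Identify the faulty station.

S

Solve using three stations at a time. Using P, Q, R (subtract circle equations pairwise → linear system) gives (x, y) ≈ (-24.4, -23.8).
Distances from that point to each station vs reported:
  P: calculated 16.4 vs reported 16.4 → residual 0.0 km
  Q: calculated 51.7 vs reported 51.7 → residual 0.0 km
  R: calculated 75.7 vs reported 75.7 → residual 0.0 km
  S: calculated 68.5 vs reported 46.8 → residual 21.7 km
P, Q, R are mutually consistent (residuals ≈ 0); S is off by 21.7 km.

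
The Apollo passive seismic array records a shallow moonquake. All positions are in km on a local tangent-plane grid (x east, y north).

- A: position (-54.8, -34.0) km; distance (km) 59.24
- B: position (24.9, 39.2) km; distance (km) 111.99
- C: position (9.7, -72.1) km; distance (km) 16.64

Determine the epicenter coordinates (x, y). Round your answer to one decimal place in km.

Circle about each station: (x + 54.8)² + (y + 34.0)² = 59.24²; (x − 24.9)² + (y − 39.2)² = 111.99²; (x − 9.7)² + (y + 72.1)² = 16.64².
Subtracting pairs of circle equations eliminates x²+y² and gives linear equations (the radical axes):
159.4 x + 146.4 y = -11034.77
129.0 x − 76.2 y = 4365.95
Solving the 2×2 system: x ≈ -6.5, y ≈ -68.3 km.

(-6.5, -68.3)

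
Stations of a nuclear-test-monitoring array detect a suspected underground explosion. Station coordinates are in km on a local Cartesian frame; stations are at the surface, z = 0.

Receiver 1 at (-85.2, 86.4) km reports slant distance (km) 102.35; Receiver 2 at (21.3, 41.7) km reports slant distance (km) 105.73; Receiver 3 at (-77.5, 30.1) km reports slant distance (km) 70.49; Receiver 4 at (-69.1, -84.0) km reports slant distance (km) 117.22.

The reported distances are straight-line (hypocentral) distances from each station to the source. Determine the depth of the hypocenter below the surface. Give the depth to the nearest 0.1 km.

Each station gives a sphere (x−x_i)² + (y−y_i)² + z² = d_i² (stations at z=0).
Subtracting the Receiver 1 sphere from Receiver 2 and Receiver 3: z² cancels, leaving linear equations in x and y:
213.0 x − 89.4 y = -13234.73
15.4 x − 112.6 y = -2305.06
Solving: x ≈ -56.803, y ≈ 12.702 km (keep extra digits for the depth step; rounded: -56.8, 12.7).
Then from the Receiver 1 sphere: z² = 102.35² − (x + 85.2)² − (y − 86.4)² with x = -56.803, y = 12.702, so z ≈ 65.098 ≈ 65.1 km.

65.1 km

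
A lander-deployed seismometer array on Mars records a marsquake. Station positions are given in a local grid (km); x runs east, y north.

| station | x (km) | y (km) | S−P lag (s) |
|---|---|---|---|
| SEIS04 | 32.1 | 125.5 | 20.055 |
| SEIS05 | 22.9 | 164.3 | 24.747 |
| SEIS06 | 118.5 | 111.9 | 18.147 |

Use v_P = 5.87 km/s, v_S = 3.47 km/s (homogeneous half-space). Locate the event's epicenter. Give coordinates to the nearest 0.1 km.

Distance from S−P lag: d = Δt · v_P v_S / (v_P − v_S) = Δt · (5.87·3.47)/(5.87−3.47) ≈ 8.4870·Δt.
So d_SEIS04 = 170.21, d_SEIS05 = 210.03, d_SEIS06 = 154.01 km.
Circle about each station: (x − 32.1)² + (y − 125.5)² = 170.21²; (x − 22.9)² + (y − 164.3)² = 210.03²; (x − 118.5)² + (y − 111.9)² = 154.01².
Subtracting pairs of circle equations eliminates x²+y² and gives linear equations (the radical axes):
-18.4 x + 77.6 y = -4402.92
172.8 x − 27.2 y = 15035.56
Solving the 2×2 system: x ≈ 81.1, y ≈ -37.5 km.
Check against SEIS04 (with the unrounded x, y): √((x − 32.1)²+(y − 125.5)²) = 170.21 ≈ 170.21 km. ✓

(81.1, -37.5)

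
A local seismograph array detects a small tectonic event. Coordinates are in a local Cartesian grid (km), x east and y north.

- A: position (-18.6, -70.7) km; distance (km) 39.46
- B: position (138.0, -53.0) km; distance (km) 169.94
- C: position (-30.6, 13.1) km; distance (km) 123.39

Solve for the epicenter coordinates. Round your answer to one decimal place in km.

(-22.1, -110.0)

Circle about each station: (x + 18.6)² + (y + 70.7)² = 39.46²; (x − 138.0)² + (y + 53.0)² = 169.94²; (x + 30.6)² + (y − 13.1)² = 123.39².
Subtracting pairs of circle equations eliminates x²+y² and gives linear equations (the radical axes):
313.2 x + 35.4 y = -10813.96
-24.0 x + 167.6 y = -17904.48
Solving the 2×2 system: x ≈ -22.1, y ≈ -110.0 km.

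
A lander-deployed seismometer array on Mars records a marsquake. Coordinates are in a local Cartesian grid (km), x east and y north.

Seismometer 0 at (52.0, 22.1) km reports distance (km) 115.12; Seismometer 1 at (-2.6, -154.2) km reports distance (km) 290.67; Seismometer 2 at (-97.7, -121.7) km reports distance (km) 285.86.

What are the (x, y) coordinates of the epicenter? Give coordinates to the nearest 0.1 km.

(28.5, 134.8)

Circle about each station: (x − 52.0)² + (y − 22.1)² = 115.12²; (x + 2.6)² + (y + 154.2)² = 290.67²; (x + 97.7)² + (y + 121.7)² = 285.86².
Subtracting the Seismometer 0 equation from the Seismometer 1 and Seismometer 2 equations removes the quadratic terms:
-109.2 x − 352.6 y = -50644.44
-299.4 x − 287.6 y = -47299.56
Solving the 2×2 system: x ≈ 28.5, y ≈ 134.8 km.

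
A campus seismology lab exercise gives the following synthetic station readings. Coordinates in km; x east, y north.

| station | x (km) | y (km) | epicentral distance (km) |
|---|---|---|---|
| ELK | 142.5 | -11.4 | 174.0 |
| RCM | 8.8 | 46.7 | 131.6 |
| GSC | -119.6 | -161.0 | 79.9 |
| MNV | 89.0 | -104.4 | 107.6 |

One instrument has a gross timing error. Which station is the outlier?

Solve using three stations at a time. Using ELK, RCM, MNV (subtract circle equations pairwise → linear system) gives (x, y) ≈ (-16.3, -82.5).
Distances from that point to each station vs reported:
  ELK: calculated 174.0 vs reported 174.0 → residual 0.0 km
  RCM: calculated 131.6 vs reported 131.6 → residual 0.0 km
  GSC: calculated 129.8 vs reported 79.9 → residual 49.9 km
  MNV: calculated 107.6 vs reported 107.6 → residual 0.0 km
ELK, RCM, MNV are mutually consistent (residuals ≈ 0); GSC is off by 49.9 km.

GSC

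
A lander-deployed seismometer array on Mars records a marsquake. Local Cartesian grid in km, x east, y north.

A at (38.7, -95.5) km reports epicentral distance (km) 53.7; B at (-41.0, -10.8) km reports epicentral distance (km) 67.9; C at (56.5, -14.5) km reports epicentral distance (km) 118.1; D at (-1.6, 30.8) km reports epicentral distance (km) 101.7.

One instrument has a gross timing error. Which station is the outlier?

C

Solve using three stations at a time. Using A, B, D (subtract circle equations pairwise → linear system) gives (x, y) ≈ (-8.9, -70.6).
Distances from that point to each station vs reported:
  A: calculated 53.7 vs reported 53.7 → residual 0.0 km
  B: calculated 67.9 vs reported 67.9 → residual 0.0 km
  C: calculated 86.2 vs reported 118.1 → residual 31.9 km
  D: calculated 101.7 vs reported 101.7 → residual 0.0 km
A, B, D are mutually consistent (residuals ≈ 0); C is off by 31.9 km.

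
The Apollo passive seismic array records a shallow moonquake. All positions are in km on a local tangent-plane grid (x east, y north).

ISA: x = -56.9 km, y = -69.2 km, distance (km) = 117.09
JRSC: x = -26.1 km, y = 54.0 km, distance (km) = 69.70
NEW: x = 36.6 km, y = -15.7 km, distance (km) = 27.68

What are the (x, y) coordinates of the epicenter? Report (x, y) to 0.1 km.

28.6 km east, 10.8 km north

Circle about each station: (x + 56.9)² + (y + 69.2)² = 117.09²; (x + 26.1)² + (y − 54.0)² = 69.70²; (x − 36.6)² + (y + 15.7)² = 27.68².
Subtracting pairs of circle equations eliminates x²+y² and gives linear equations (the radical axes):
61.6 x + 246.4 y = 4422.94
187.0 x + 107.0 y = 6503.69
Solving the 2×2 system: x ≈ 28.6, y ≈ 10.8 km.
Check against ISA (with the unrounded x, y): √((x + 56.9)²+(y + 69.2)²) = 117.09 ≈ 117.09 km. ✓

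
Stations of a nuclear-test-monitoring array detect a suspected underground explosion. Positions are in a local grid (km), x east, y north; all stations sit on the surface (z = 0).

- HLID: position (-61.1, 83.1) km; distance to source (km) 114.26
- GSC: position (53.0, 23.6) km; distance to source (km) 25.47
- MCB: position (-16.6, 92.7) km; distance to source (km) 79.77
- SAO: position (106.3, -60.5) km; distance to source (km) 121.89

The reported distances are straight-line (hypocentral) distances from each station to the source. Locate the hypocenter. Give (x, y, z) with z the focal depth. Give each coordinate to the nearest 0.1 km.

(45.7, 44.5, 12.6)

Each station gives a sphere (x−x_i)² + (y−y_i)² + z² = d_i² (stations at z=0).
Subtracting the HLID sphere from GSC and MCB: z² cancels, leaving linear equations in x and y:
228.2 x − 119.0 y = 5133.77
89.0 x + 19.2 y = 4922.12
Solving: x ≈ 45.704, y ≈ 44.503 km (keep extra digits for the depth step; rounded: 45.7, 44.5).
Then from the HLID sphere: z² = 114.26² − (x + 61.1)² − (y − 83.1)² with x = 45.704, y = 44.503, so z ≈ 12.591 ≈ 12.6 km.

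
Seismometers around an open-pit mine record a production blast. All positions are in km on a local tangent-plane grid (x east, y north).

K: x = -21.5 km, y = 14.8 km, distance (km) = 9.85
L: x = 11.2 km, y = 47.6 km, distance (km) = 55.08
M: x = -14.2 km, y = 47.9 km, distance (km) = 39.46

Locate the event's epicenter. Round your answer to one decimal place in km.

Circle about each station: (x + 21.5)² + (y − 14.8)² = 9.85²; (x − 11.2)² + (y − 47.6)² = 55.08²; (x + 14.2)² + (y − 47.9)² = 39.46².
Subtracting the K equation from the L and M equations removes the quadratic terms:
65.4 x + 65.6 y = -1226.87
14.6 x + 66.2 y = 354.69
Solving the 2×2 system: x ≈ -31.0, y ≈ 12.2 km.

-31.0 km east, 12.2 km north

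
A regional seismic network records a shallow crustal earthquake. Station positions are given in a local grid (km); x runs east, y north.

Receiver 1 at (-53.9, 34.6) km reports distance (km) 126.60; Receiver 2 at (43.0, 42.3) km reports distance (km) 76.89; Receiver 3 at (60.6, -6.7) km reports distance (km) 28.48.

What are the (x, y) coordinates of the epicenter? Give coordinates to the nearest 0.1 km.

Circle about each station: (x + 53.9)² + (y − 34.6)² = 126.60²; (x − 43.0)² + (y − 42.3)² = 76.89²; (x − 60.6)² + (y + 6.7)² = 28.48².
Subtracting the Receiver 1 equation from the Receiver 2 and Receiver 3 equations removes the quadratic terms:
193.8 x + 15.4 y = 9651.41
229.0 x − 82.6 y = 14831.33
Solving the 2×2 system: x ≈ 52.5, y ≈ -34.0 km.

(52.5, -34.0)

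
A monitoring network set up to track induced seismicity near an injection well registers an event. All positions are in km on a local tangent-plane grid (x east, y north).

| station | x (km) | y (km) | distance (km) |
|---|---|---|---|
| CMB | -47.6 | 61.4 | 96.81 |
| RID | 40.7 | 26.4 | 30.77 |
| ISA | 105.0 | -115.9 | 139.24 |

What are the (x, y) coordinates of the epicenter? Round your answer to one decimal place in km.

Circle about each station: (x + 47.6)² + (y − 61.4)² = 96.81²; (x − 40.7)² + (y − 26.4)² = 30.77²; (x − 105.0)² + (y + 115.9)² = 139.24².
Subtracting pairs of circle equations eliminates x²+y² and gives linear equations (the radical axes):
176.6 x − 70.0 y = 4743.11
305.2 x − 354.6 y = 8406.49
Solving the 2×2 system: x ≈ 26.5, y ≈ -0.9 km.

x ≈ 26.5 km, y ≈ -0.9 km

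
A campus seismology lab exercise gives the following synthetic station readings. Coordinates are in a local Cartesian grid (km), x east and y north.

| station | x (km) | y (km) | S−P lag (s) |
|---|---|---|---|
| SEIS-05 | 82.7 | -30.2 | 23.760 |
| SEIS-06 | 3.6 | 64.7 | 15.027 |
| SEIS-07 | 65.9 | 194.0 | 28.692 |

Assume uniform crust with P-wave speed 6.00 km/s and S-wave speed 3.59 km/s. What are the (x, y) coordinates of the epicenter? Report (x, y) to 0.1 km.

(-123.4, 21.0)

Distance from S−P lag: d = Δt · v_P v_S / (v_P − v_S) = Δt · (6.00·3.59)/(6.00−3.59) ≈ 8.9378·Δt.
So d_SEIS-05 = 212.36, d_SEIS-06 = 134.31, d_SEIS-07 = 256.44 km.
Circle about each station: (x − 82.7)² + (y + 30.2)² = 212.36²; (x − 3.6)² + (y − 64.7)² = 134.31²; (x − 65.9)² + (y − 194.0)² = 256.44².
Subtracting pairs of circle equations eliminates x²+y² and gives linear equations (the radical axes):
-158.2 x + 189.8 y = 23505.31
-33.6 x + 448.4 y = 13562.78
Solving the 2×2 system: x ≈ -123.4, y ≈ 21.0 km.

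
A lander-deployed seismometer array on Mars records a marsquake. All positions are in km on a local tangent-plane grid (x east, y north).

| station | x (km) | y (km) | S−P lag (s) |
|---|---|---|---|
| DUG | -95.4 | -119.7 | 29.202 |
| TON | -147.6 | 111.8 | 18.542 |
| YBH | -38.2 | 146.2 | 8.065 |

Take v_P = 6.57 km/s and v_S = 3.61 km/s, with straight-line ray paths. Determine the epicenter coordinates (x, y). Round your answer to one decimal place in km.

-0.1 km east, 94.0 km north

Distance from S−P lag: d = Δt · v_P v_S / (v_P − v_S) = Δt · (6.57·3.61)/(6.57−3.61) ≈ 8.0127·Δt.
So d_DUG = 233.99, d_TON = 148.57, d_YBH = 64.62 km.
Circle about each station: (x + 95.4)² + (y + 119.7)² = 233.99²; (x + 147.6)² + (y − 111.8)² = 148.57²; (x + 38.2)² + (y − 146.2)² = 64.62².
Subtracting the DUG equation from the TON and YBH equations removes the quadratic terms:
-104.4 x + 463.0 y = 43534.03
114.4 x + 531.8 y = 49980.01
Solving the 2×2 system: x ≈ -0.1, y ≈ 94.0 km.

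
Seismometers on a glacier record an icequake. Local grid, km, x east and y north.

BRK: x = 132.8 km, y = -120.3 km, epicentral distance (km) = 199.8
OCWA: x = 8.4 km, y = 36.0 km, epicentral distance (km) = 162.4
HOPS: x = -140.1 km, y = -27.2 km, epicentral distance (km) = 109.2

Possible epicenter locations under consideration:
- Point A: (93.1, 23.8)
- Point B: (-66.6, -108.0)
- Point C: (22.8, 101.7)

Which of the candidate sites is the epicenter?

For each candidate, compare |candidate − station| to the reported distance:
Point A: residuals BRK 50.3, OCWA 76.8, HOPS 129.5 → max 129.5 km
Point B: residuals BRK 0.0, OCWA 0.0, HOPS 0.0 → max 0.0 km
Point C: residuals BRK 48.0, OCWA 95.1, HOPS 98.5 → max 98.5 km
Only Point B has all residuals ≈ 0.

Point B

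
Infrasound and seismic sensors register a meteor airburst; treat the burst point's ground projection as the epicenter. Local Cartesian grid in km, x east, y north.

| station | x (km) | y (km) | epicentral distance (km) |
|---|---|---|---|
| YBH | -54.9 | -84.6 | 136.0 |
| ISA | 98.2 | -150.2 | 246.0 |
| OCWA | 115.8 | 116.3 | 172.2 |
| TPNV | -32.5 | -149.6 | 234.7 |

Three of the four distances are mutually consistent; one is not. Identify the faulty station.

TPNV

Solve using three stations at a time. Using YBH, ISA, OCWA (subtract circle equations pairwise → linear system) gives (x, y) ≈ (-43.5, 50.9).
Distances from that point to each station vs reported:
  YBH: calculated 136.0 vs reported 136.0 → residual 0.0 km
  ISA: calculated 246.0 vs reported 246.0 → residual 0.0 km
  OCWA: calculated 172.2 vs reported 172.2 → residual 0.0 km
  TPNV: calculated 200.8 vs reported 234.7 → residual 33.9 km
YBH, ISA, OCWA are mutually consistent (residuals ≈ 0); TPNV is off by 33.9 km.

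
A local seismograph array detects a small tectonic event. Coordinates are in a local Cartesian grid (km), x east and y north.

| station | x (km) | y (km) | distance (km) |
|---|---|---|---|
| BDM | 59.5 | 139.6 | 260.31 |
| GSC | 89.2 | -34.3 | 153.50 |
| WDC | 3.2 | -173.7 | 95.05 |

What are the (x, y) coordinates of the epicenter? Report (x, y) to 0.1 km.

(-51.4, -95.9)

Circle about each station: (x − 59.5)² + (y − 139.6)² = 260.31²; (x − 89.2)² + (y + 34.3)² = 153.50²; (x − 3.2)² + (y + 173.7)² = 95.05².
Subtracting the BDM equation from the GSC and WDC equations removes the quadratic terms:
59.4 x − 347.8 y = 30303.77
-112.6 x − 626.6 y = 65880.31
Solving the 2×2 system: x ≈ -51.4, y ≈ -95.9 km.
Check against BDM (with the unrounded x, y): √((x − 59.5)²+(y − 139.6)²) = 260.30 ≈ 260.31 km. ✓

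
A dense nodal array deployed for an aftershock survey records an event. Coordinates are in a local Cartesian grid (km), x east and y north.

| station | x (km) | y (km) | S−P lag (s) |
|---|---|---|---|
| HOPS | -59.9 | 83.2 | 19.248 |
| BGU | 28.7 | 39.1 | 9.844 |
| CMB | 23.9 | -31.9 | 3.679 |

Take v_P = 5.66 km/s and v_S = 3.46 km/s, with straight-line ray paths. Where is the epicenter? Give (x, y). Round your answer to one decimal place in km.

Distance from S−P lag: d = Δt · v_P v_S / (v_P − v_S) = Δt · (5.66·3.46)/(5.66−3.46) ≈ 8.9016·Δt.
So d_HOPS = 171.34, d_BGU = 87.63, d_CMB = 32.75 km.
Circle about each station: (x + 59.9)² + (y − 83.2)² = 171.34²; (x − 28.7)² + (y − 39.1)² = 87.63²; (x − 23.9)² + (y + 31.9)² = 32.75².
Subtracting the HOPS equation from the BGU and CMB equations removes the quadratic terms:
177.2 x − 88.2 y = 13520.63
167.6 x − 230.2 y = 19363.40
Solving the 2×2 system: x ≈ 54.0, y ≈ -44.8 km.
Check against HOPS (with the unrounded x, y): √((x + 59.9)²+(y − 83.2)²) = 171.34 ≈ 171.34 km. ✓

54.0 km east, -44.8 km north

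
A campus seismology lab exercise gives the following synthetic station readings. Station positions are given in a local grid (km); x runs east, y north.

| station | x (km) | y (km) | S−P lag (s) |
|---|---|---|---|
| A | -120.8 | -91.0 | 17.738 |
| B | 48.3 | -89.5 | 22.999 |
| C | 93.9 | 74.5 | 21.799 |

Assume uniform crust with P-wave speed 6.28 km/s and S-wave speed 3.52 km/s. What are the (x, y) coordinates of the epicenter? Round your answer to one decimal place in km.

(-78.1, 44.5)

Distance from S−P lag: d = Δt · v_P v_S / (v_P − v_S) = Δt · (6.28·3.52)/(6.28−3.52) ≈ 8.0093·Δt.
So d_A = 142.07, d_B = 184.21, d_C = 174.59 km.
Circle about each station: (x + 120.8)² + (y + 91.0)² = 142.07²; (x − 48.3)² + (y + 89.5)² = 184.21²; (x − 93.9)² + (y − 74.5)² = 174.59².
Subtracting pairs of circle equations eliminates x²+y² and gives linear equations (the radical axes):
338.2 x + 3.0 y = -26279.94
429.4 x + 331.0 y = -18803.96
Solving the 2×2 system: x ≈ -78.1, y ≈ 44.5 km.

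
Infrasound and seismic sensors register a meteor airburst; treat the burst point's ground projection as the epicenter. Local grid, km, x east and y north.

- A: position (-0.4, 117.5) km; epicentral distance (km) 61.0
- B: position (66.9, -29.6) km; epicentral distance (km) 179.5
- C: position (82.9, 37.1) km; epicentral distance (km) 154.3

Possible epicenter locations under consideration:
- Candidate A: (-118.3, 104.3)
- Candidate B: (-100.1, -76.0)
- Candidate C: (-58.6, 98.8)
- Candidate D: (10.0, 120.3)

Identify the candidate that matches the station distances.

Candidate C

For each candidate, compare |candidate − station| to the reported distance:
Candidate A: residuals A 57.6, B 49.0, C 57.8 → max 57.8 km
Candidate B: residuals A 156.7, B 6.2, C 60.8 → max 156.7 km
Candidate C: residuals A 0.1, B 0.0, C 0.1 → max 0.1 km
Candidate D: residuals A 50.2, B 19.2, C 43.7 → max 50.2 km
Only Candidate C has all residuals ≈ 0.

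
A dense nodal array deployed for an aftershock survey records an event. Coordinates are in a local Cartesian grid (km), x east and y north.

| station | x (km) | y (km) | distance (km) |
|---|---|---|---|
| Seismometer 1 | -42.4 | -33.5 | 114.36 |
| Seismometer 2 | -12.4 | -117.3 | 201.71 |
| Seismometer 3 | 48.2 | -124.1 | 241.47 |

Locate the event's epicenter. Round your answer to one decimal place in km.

-107.1 km east, 60.8 km north

Circle about each station: (x + 42.4)² + (y + 33.5)² = 114.36²; (x + 12.4)² + (y + 117.3)² = 201.71²; (x − 48.2)² + (y + 124.1)² = 241.47².
Subtracting pairs of circle equations eliminates x²+y² and gives linear equations (the radical axes):
60.0 x − 167.6 y = -16615.67
181.2 x − 181.2 y = -30425.51
Solving the 2×2 system: x ≈ -107.1, y ≈ 60.8 km.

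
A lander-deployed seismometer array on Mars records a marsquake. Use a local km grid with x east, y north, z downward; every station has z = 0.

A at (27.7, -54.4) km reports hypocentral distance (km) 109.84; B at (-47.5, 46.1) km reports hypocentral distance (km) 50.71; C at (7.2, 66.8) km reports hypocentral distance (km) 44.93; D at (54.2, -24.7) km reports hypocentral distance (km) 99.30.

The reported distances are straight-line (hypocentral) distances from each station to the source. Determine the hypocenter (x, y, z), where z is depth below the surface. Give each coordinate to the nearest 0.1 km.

Each station gives a sphere (x−x_i)² + (y−y_i)² + z² = d_i² (stations at z=0).
Subtracting the A sphere from B and C: z² cancels, leaving linear equations in x and y:
-150.4 x + 201.0 y = 10148.13
-41.0 x + 242.4 y = 10833.55
Solving: x ≈ -10.007, y ≈ 43.000 km (keep extra digits for the depth step; rounded: -10.0, 43.0).
Then from the A sphere: z² = 109.84² − (x − 27.7)² − (y + 54.4)² with x = -10.007, y = 43.000, so z ≈ 34.004 ≈ 34.0 km.

x ≈ -10.0 km, y ≈ 43.0 km, depth ≈ 34.0 km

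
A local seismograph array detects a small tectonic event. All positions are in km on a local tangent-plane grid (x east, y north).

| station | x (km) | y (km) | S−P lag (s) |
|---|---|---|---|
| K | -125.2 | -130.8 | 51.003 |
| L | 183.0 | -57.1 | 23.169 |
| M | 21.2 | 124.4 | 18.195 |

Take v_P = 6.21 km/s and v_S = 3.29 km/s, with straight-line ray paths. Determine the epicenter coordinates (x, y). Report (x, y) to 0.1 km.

Distance from S−P lag: d = Δt · v_P v_S / (v_P − v_S) = Δt · (6.21·3.29)/(6.21−3.29) ≈ 6.9969·Δt.
So d_K = 356.86, d_L = 162.11, d_M = 127.31 km.
Circle about each station: (x + 125.2)² + (y + 130.8)² = 356.86²; (x − 183.0)² + (y + 57.1)² = 162.11²; (x − 21.2)² + (y − 124.4)² = 127.31².
Subtracting the K equation from the L and M equations removes the quadratic terms:
616.4 x + 147.4 y = 105035.14
292.8 x + 510.4 y = 94282.34
Solving the 2×2 system: x ≈ 146.3, y ≈ 100.8 km.

(146.3, 100.8)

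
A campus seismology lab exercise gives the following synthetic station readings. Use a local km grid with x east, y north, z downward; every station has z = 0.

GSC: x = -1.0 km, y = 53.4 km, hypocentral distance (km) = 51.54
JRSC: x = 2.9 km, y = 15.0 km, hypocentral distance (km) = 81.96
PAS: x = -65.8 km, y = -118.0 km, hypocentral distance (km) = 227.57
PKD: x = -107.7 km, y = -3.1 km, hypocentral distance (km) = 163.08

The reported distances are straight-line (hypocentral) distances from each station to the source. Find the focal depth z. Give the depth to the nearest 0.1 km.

27.3 km

Each station gives a sphere (x−x_i)² + (y−y_i)² + z² = d_i² (stations at z=0).
Subtracting the GSC sphere from JRSC and PAS: z² cancels, leaving linear equations in x and y:
7.8 x − 76.8 y = -6680.22
-129.6 x − 342.8 y = -33730.65
Solving: x ≈ 23.801, y ≈ 89.399 km (keep extra digits for the depth step; rounded: 23.8, 89.4).
Then from the GSC sphere: z² = 51.54² − (x + 1.0)² − (y − 53.4)² with x = 23.801, y = 89.399, so z ≈ 27.301 ≈ 27.3 km.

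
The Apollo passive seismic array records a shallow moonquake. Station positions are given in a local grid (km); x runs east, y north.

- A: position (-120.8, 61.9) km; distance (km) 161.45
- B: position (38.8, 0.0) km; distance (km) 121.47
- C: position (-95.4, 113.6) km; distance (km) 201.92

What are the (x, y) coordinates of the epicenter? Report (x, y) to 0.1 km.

Circle about each station: (x + 120.8)² + (y − 61.9)² = 161.45²; (x − 38.8)² + y² = 121.47²; (x + 95.4)² + (y − 113.6)² = 201.92².
Subtracting the A equation from the B and C equations removes the quadratic terms:
319.2 x − 123.8 y = -5607.67
50.8 x + 103.4 y = -11123.71
Solving the 2×2 system: x ≈ -49.8, y ≈ -83.1 km.
Check against A (with the unrounded x, y): √((x + 120.8)²+(y − 61.9)²) = 161.46 ≈ 161.45 km. ✓

-49.8 km east, -83.1 km north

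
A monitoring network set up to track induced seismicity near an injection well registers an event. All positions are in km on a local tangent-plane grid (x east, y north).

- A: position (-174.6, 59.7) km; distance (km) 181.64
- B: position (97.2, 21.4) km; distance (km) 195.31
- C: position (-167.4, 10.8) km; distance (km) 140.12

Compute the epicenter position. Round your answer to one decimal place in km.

-66.0 km east, -85.9 km north

Circle about each station: (x + 174.6)² + (y − 59.7)² = 181.64²; (x − 97.2)² + (y − 21.4)² = 195.31²; (x + 167.4)² + (y − 10.8)² = 140.12².
Subtracting the A equation from the B and C equations removes the quadratic terms:
543.6 x − 76.6 y = -29296.36
14.4 x − 97.8 y = 7449.63
Solving the 2×2 system: x ≈ -66.0, y ≈ -85.9 km.
Check against A (with the unrounded x, y): √((x + 174.6)²+(y − 59.7)²) = 181.63 ≈ 181.64 km. ✓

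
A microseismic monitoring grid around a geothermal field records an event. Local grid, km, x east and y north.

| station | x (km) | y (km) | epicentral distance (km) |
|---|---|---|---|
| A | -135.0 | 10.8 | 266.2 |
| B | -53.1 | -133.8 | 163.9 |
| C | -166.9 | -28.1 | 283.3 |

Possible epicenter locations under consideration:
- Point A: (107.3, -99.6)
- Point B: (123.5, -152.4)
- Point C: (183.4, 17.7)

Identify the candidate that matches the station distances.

Point A

For each candidate, compare |candidate − station| to the reported distance:
Point A: residuals A 0.1, B 0.1, C 0.1 → max 0.1 km
Point B: residuals A 39.5, B 13.7, C 32.6 → max 39.5 km
Point C: residuals A 52.3, B 117.0, C 70.0 → max 117.0 km
Only Point A has all residuals ≈ 0.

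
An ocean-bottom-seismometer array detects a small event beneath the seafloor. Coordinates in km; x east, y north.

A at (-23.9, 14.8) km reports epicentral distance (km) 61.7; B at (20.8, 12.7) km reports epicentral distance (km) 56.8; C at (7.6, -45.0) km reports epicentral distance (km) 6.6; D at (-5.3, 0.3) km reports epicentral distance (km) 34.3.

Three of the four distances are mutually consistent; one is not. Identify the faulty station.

Solve using three stations at a time. Using A, B, C (subtract circle equations pairwise → linear system) gives (x, y) ≈ (2.4, -41.0).
Distances from that point to each station vs reported:
  A: calculated 61.7 vs reported 61.7 → residual 0.0 km
  B: calculated 56.8 vs reported 56.8 → residual 0.0 km
  C: calculated 6.6 vs reported 6.6 → residual 0.0 km
  D: calculated 42.0 vs reported 34.3 → residual 7.7 km
A, B, C are mutually consistent (residuals ≈ 0); D is off by 7.7 km.

D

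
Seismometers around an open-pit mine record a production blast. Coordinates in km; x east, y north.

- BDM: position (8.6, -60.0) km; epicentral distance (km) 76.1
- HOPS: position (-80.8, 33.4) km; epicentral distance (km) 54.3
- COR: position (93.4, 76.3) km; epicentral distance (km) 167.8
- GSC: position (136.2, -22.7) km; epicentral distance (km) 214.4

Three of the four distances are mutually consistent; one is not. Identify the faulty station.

GSC

Solve using three stations at a time. Using BDM, HOPS, COR (subtract circle equations pairwise → linear system) gives (x, y) ≈ (-49.8, -11.2).
Distances from that point to each station vs reported:
  BDM: calculated 76.1 vs reported 76.1 → residual 0.0 km
  HOPS: calculated 54.3 vs reported 54.3 → residual 0.0 km
  COR: calculated 167.8 vs reported 167.8 → residual 0.0 km
  GSC: calculated 186.3 vs reported 214.4 → residual 28.1 km
BDM, HOPS, COR are mutually consistent (residuals ≈ 0); GSC is off by 28.1 km.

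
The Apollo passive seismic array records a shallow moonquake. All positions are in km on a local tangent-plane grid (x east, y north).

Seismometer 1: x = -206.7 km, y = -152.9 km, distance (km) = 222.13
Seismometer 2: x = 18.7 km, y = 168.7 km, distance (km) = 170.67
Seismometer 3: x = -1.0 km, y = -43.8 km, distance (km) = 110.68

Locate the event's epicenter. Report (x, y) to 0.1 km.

Circle about each station: (x + 206.7)² + (y + 152.9)² = 222.13²; (x − 18.7)² + (y − 168.7)² = 170.67²; (x + 1.0)² + (y + 43.8)² = 110.68².
Subtracting pairs of circle equations eliminates x²+y² and gives linear equations (the radical axes):
450.8 x + 643.2 y = -17080.43
411.4 x + 218.2 y = -27092.19
Solving the 2×2 system: x ≈ -82.4, y ≈ 31.2 km.

-82.4 km east, 31.2 km north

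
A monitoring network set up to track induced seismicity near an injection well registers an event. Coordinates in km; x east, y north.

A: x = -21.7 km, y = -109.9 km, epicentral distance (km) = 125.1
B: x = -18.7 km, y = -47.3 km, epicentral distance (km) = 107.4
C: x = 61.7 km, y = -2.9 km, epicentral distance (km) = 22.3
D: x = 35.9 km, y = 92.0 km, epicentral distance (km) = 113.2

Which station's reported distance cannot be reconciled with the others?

Solve using three stations at a time. Using B, C, D (subtract circle equations pairwise → linear system) gives (x, y) ≈ (82.5, -11.2).
Distances from that point to each station vs reported:
  A: calculated 143.5 vs reported 125.1 → residual 18.4 km
  B: calculated 107.4 vs reported 107.4 → residual 0.0 km
  C: calculated 22.4 vs reported 22.3 → residual 0.1 km
  D: calculated 113.2 vs reported 113.2 → residual 0.0 km
B, C, D are mutually consistent (residuals ≈ 0); A is off by 18.4 km.

A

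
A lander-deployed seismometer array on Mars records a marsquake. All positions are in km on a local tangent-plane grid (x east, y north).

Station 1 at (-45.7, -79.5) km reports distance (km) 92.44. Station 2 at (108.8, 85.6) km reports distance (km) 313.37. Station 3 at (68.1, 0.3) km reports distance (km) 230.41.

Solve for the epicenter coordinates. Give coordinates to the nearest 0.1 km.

x ≈ -130.1 km, y ≈ -117.2 km

Circle about each station: (x + 45.7)² + (y + 79.5)² = 92.44²; (x − 108.8)² + (y − 85.6)² = 313.37²; (x − 68.1)² + (y − 0.3)² = 230.41².
Subtracting the Station 1 equation from the Station 2 and Station 3 equations removes the quadratic terms:
309.0 x + 330.2 y = -78899.54
227.6 x + 159.6 y = -48314.65
Solving the 2×2 system: x ≈ -130.1, y ≈ -117.2 km.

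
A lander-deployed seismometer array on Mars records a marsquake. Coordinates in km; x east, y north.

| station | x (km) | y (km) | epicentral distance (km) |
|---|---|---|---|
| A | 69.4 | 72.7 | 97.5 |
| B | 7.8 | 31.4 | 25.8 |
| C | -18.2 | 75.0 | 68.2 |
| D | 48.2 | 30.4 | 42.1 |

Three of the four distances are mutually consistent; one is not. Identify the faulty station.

D

Solve using three stations at a time. Using A, B, C (subtract circle equations pairwise → linear system) gives (x, y) ≈ (-3.8, 8.3).
Distances from that point to each station vs reported:
  A: calculated 97.5 vs reported 97.5 → residual 0.0 km
  B: calculated 25.9 vs reported 25.8 → residual 0.1 km
  C: calculated 68.2 vs reported 68.2 → residual 0.0 km
  D: calculated 56.5 vs reported 42.1 → residual 14.4 km
A, B, C are mutually consistent (residuals ≈ 0); D is off by 14.4 km.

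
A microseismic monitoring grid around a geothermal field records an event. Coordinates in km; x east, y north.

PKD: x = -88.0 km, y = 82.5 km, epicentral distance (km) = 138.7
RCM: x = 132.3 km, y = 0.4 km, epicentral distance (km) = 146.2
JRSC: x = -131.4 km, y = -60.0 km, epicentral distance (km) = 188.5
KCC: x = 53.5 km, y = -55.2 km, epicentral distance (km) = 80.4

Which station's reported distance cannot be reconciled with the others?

Solve using three stations at a time. Using PKD, JRSC, KCC (subtract circle equations pairwise → linear system) gives (x, y) ≈ (37.5, 23.6).
Distances from that point to each station vs reported:
  PKD: calculated 138.7 vs reported 138.7 → residual 0.0 km
  RCM: calculated 97.5 vs reported 146.2 → residual 48.7 km
  JRSC: calculated 188.5 vs reported 188.5 → residual 0.0 km
  KCC: calculated 80.4 vs reported 80.4 → residual 0.0 km
PKD, JRSC, KCC are mutually consistent (residuals ≈ 0); RCM is off by 48.7 km.

RCM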